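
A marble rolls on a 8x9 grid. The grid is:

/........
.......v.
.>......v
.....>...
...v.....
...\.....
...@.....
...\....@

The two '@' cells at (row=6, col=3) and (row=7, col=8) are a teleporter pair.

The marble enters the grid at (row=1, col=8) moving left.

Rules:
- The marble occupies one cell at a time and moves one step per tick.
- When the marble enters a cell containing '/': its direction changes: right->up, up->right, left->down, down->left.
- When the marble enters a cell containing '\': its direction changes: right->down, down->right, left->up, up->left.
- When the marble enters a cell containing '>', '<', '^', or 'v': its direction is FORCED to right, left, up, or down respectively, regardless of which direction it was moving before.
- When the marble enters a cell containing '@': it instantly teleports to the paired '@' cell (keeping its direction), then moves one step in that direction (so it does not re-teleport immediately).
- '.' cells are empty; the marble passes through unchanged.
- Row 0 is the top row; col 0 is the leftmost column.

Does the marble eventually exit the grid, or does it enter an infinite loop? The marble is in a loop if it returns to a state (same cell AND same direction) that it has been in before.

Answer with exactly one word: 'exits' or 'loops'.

Step 1: enter (1,8), '.' pass, move left to (1,7)
Step 2: enter (1,7), 'v' forces left->down, move down to (2,7)
Step 3: enter (2,7), '.' pass, move down to (3,7)
Step 4: enter (3,7), '.' pass, move down to (4,7)
Step 5: enter (4,7), '.' pass, move down to (5,7)
Step 6: enter (5,7), '.' pass, move down to (6,7)
Step 7: enter (6,7), '.' pass, move down to (7,7)
Step 8: enter (7,7), '.' pass, move down to (8,7)
Step 9: at (8,7) — EXIT via bottom edge, pos 7

Answer: exits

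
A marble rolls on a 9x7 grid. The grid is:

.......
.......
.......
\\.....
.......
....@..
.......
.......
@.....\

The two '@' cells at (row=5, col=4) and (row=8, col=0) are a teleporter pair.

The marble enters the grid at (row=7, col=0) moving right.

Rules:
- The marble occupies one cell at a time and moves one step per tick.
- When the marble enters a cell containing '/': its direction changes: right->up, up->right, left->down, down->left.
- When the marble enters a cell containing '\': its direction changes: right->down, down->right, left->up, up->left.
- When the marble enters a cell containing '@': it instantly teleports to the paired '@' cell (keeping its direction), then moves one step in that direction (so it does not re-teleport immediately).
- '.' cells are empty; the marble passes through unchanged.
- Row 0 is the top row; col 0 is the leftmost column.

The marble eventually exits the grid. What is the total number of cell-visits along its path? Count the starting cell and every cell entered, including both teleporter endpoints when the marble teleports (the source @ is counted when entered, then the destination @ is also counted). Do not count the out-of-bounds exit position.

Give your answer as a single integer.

Answer: 7

Derivation:
Step 1: enter (7,0), '.' pass, move right to (7,1)
Step 2: enter (7,1), '.' pass, move right to (7,2)
Step 3: enter (7,2), '.' pass, move right to (7,3)
Step 4: enter (7,3), '.' pass, move right to (7,4)
Step 5: enter (7,4), '.' pass, move right to (7,5)
Step 6: enter (7,5), '.' pass, move right to (7,6)
Step 7: enter (7,6), '.' pass, move right to (7,7)
Step 8: at (7,7) — EXIT via right edge, pos 7
Path length (cell visits): 7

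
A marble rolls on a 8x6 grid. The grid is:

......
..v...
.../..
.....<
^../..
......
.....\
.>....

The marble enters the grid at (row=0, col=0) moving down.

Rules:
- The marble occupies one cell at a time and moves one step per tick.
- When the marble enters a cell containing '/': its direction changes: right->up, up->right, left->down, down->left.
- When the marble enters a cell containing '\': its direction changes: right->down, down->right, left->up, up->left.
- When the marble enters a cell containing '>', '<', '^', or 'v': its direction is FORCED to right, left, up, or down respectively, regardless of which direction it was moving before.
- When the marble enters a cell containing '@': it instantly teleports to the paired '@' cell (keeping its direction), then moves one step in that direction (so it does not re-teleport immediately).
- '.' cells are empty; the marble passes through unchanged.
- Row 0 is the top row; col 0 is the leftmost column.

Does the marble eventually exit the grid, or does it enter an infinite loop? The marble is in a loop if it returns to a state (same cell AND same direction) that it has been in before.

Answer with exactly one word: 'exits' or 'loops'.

Step 1: enter (0,0), '.' pass, move down to (1,0)
Step 2: enter (1,0), '.' pass, move down to (2,0)
Step 3: enter (2,0), '.' pass, move down to (3,0)
Step 4: enter (3,0), '.' pass, move down to (4,0)
Step 5: enter (4,0), '^' forces down->up, move up to (3,0)
Step 6: enter (3,0), '.' pass, move up to (2,0)
Step 7: enter (2,0), '.' pass, move up to (1,0)
Step 8: enter (1,0), '.' pass, move up to (0,0)
Step 9: enter (0,0), '.' pass, move up to (-1,0)
Step 10: at (-1,0) — EXIT via top edge, pos 0

Answer: exits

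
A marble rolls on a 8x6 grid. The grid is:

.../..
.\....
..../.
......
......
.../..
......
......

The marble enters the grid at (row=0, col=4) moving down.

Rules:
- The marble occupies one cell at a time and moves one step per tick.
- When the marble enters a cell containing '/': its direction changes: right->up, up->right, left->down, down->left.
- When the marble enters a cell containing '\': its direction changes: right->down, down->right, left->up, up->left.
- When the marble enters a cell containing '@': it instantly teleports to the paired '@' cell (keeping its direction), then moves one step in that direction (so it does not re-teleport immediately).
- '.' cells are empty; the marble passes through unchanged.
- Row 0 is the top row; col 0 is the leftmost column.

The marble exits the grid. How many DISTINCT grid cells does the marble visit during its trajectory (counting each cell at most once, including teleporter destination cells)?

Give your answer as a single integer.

Answer: 7

Derivation:
Step 1: enter (0,4), '.' pass, move down to (1,4)
Step 2: enter (1,4), '.' pass, move down to (2,4)
Step 3: enter (2,4), '/' deflects down->left, move left to (2,3)
Step 4: enter (2,3), '.' pass, move left to (2,2)
Step 5: enter (2,2), '.' pass, move left to (2,1)
Step 6: enter (2,1), '.' pass, move left to (2,0)
Step 7: enter (2,0), '.' pass, move left to (2,-1)
Step 8: at (2,-1) — EXIT via left edge, pos 2
Distinct cells visited: 7 (path length 7)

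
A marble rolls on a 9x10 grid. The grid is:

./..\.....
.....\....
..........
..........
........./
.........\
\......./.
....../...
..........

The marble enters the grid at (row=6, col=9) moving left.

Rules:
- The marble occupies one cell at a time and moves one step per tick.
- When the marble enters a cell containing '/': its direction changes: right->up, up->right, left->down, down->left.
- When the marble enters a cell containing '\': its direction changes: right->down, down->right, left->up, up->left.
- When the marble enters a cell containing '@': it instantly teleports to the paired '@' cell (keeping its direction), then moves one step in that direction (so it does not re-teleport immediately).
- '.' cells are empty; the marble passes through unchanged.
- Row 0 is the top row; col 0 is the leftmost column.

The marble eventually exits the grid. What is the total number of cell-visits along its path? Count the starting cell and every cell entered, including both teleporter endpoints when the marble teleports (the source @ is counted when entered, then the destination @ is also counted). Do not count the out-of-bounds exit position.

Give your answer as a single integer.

Answer: 4

Derivation:
Step 1: enter (6,9), '.' pass, move left to (6,8)
Step 2: enter (6,8), '/' deflects left->down, move down to (7,8)
Step 3: enter (7,8), '.' pass, move down to (8,8)
Step 4: enter (8,8), '.' pass, move down to (9,8)
Step 5: at (9,8) — EXIT via bottom edge, pos 8
Path length (cell visits): 4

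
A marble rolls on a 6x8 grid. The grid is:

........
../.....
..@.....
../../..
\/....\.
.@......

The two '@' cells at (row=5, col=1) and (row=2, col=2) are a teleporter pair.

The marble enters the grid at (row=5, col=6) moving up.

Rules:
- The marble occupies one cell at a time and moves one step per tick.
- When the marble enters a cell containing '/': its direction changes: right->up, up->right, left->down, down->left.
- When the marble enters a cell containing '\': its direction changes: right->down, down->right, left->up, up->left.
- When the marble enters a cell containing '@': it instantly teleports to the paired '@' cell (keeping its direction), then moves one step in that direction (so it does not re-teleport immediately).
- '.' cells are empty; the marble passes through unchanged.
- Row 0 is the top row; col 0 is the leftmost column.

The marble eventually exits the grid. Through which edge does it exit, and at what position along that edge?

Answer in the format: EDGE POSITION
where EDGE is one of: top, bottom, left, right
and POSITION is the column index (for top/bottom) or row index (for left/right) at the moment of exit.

Answer: left 3

Derivation:
Step 1: enter (5,6), '.' pass, move up to (4,6)
Step 2: enter (4,6), '\' deflects up->left, move left to (4,5)
Step 3: enter (4,5), '.' pass, move left to (4,4)
Step 4: enter (4,4), '.' pass, move left to (4,3)
Step 5: enter (4,3), '.' pass, move left to (4,2)
Step 6: enter (4,2), '.' pass, move left to (4,1)
Step 7: enter (4,1), '/' deflects left->down, move down to (5,1)
Step 8: enter (5,1), '@' teleport (5,1)->(2,2), also enter (2,2), move down to (3,2)
Step 9: enter (3,2), '/' deflects down->left, move left to (3,1)
Step 10: enter (3,1), '.' pass, move left to (3,0)
Step 11: enter (3,0), '.' pass, move left to (3,-1)
Step 12: at (3,-1) — EXIT via left edge, pos 3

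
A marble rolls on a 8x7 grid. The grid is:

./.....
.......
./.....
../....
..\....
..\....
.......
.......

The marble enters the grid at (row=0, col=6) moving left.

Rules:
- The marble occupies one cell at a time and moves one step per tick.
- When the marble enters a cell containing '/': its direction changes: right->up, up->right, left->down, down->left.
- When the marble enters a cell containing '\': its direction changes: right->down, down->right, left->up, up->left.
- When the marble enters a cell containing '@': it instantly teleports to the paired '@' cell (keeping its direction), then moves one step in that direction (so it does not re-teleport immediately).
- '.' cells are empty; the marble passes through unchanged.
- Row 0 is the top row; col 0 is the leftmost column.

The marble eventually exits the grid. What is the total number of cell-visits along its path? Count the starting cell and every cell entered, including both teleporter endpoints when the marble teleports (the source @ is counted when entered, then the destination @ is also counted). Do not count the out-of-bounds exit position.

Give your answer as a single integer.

Step 1: enter (0,6), '.' pass, move left to (0,5)
Step 2: enter (0,5), '.' pass, move left to (0,4)
Step 3: enter (0,4), '.' pass, move left to (0,3)
Step 4: enter (0,3), '.' pass, move left to (0,2)
Step 5: enter (0,2), '.' pass, move left to (0,1)
Step 6: enter (0,1), '/' deflects left->down, move down to (1,1)
Step 7: enter (1,1), '.' pass, move down to (2,1)
Step 8: enter (2,1), '/' deflects down->left, move left to (2,0)
Step 9: enter (2,0), '.' pass, move left to (2,-1)
Step 10: at (2,-1) — EXIT via left edge, pos 2
Path length (cell visits): 9

Answer: 9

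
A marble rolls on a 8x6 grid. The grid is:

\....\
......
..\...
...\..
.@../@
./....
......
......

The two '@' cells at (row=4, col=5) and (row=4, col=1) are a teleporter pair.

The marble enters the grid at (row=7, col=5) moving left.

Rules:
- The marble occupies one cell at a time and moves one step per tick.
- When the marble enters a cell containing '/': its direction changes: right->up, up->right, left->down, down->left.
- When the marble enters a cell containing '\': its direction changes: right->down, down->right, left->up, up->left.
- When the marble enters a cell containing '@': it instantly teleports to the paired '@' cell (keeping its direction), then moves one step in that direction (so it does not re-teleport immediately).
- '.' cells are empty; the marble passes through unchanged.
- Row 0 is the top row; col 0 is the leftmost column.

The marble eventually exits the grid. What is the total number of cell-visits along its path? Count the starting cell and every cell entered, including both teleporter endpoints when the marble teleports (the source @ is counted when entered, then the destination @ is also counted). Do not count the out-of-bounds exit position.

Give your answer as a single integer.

Step 1: enter (7,5), '.' pass, move left to (7,4)
Step 2: enter (7,4), '.' pass, move left to (7,3)
Step 3: enter (7,3), '.' pass, move left to (7,2)
Step 4: enter (7,2), '.' pass, move left to (7,1)
Step 5: enter (7,1), '.' pass, move left to (7,0)
Step 6: enter (7,0), '.' pass, move left to (7,-1)
Step 7: at (7,-1) — EXIT via left edge, pos 7
Path length (cell visits): 6

Answer: 6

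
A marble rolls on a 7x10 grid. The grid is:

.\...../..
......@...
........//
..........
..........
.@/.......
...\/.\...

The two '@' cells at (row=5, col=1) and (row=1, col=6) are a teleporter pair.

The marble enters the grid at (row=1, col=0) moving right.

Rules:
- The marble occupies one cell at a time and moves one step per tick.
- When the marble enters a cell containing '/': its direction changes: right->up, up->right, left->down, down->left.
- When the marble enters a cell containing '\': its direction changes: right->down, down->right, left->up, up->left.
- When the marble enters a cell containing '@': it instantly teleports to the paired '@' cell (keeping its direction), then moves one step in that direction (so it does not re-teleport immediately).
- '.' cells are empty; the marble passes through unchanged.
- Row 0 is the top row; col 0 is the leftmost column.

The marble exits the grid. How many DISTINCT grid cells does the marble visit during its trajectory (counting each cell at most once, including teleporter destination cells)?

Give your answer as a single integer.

Answer: 13

Derivation:
Step 1: enter (1,0), '.' pass, move right to (1,1)
Step 2: enter (1,1), '.' pass, move right to (1,2)
Step 3: enter (1,2), '.' pass, move right to (1,3)
Step 4: enter (1,3), '.' pass, move right to (1,4)
Step 5: enter (1,4), '.' pass, move right to (1,5)
Step 6: enter (1,5), '.' pass, move right to (1,6)
Step 7: enter (1,6), '@' teleport (1,6)->(5,1), also enter (5,1), move right to (5,2)
Step 8: enter (5,2), '/' deflects right->up, move up to (4,2)
Step 9: enter (4,2), '.' pass, move up to (3,2)
Step 10: enter (3,2), '.' pass, move up to (2,2)
Step 11: enter (2,2), '.' pass, move up to (1,2)
Step 12: enter (1,2), '.' pass, move up to (0,2)
Step 13: enter (0,2), '.' pass, move up to (-1,2)
Step 14: at (-1,2) — EXIT via top edge, pos 2
Distinct cells visited: 13 (path length 14)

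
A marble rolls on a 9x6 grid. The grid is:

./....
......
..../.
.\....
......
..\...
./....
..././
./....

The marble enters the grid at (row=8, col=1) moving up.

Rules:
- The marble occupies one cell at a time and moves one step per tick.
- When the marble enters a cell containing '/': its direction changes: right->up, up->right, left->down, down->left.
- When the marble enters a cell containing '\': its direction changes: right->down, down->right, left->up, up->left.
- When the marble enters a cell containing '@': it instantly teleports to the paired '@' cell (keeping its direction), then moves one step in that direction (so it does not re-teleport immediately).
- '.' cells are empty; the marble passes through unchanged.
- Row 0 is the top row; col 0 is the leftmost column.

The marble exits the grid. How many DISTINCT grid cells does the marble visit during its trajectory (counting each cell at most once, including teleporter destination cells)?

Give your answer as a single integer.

Step 1: enter (8,1), '/' deflects up->right, move right to (8,2)
Step 2: enter (8,2), '.' pass, move right to (8,3)
Step 3: enter (8,3), '.' pass, move right to (8,4)
Step 4: enter (8,4), '.' pass, move right to (8,5)
Step 5: enter (8,5), '.' pass, move right to (8,6)
Step 6: at (8,6) — EXIT via right edge, pos 8
Distinct cells visited: 5 (path length 5)

Answer: 5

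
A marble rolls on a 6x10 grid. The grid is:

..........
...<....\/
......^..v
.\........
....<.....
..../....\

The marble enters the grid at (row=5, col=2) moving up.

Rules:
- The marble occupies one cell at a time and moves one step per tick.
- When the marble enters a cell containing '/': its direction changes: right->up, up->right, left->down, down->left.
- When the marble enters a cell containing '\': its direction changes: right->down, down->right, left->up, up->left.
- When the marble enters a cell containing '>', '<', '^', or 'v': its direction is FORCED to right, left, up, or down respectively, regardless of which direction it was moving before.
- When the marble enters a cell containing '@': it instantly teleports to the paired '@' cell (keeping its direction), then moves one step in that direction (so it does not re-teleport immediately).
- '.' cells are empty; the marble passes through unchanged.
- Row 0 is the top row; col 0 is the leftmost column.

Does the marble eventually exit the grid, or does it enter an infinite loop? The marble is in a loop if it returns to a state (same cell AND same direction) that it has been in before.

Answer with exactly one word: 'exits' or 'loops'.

Answer: exits

Derivation:
Step 1: enter (5,2), '.' pass, move up to (4,2)
Step 2: enter (4,2), '.' pass, move up to (3,2)
Step 3: enter (3,2), '.' pass, move up to (2,2)
Step 4: enter (2,2), '.' pass, move up to (1,2)
Step 5: enter (1,2), '.' pass, move up to (0,2)
Step 6: enter (0,2), '.' pass, move up to (-1,2)
Step 7: at (-1,2) — EXIT via top edge, pos 2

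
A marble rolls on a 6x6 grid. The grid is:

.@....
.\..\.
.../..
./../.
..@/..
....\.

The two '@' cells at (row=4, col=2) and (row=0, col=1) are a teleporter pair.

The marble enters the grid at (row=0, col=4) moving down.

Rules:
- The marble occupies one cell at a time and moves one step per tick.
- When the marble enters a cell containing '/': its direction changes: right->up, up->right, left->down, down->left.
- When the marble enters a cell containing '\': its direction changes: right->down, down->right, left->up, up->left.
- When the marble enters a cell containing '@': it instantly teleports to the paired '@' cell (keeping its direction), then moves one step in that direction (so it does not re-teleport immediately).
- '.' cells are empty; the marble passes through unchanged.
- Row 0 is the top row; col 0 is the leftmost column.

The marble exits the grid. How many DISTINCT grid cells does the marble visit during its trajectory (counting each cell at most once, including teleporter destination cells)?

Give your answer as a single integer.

Answer: 3

Derivation:
Step 1: enter (0,4), '.' pass, move down to (1,4)
Step 2: enter (1,4), '\' deflects down->right, move right to (1,5)
Step 3: enter (1,5), '.' pass, move right to (1,6)
Step 4: at (1,6) — EXIT via right edge, pos 1
Distinct cells visited: 3 (path length 3)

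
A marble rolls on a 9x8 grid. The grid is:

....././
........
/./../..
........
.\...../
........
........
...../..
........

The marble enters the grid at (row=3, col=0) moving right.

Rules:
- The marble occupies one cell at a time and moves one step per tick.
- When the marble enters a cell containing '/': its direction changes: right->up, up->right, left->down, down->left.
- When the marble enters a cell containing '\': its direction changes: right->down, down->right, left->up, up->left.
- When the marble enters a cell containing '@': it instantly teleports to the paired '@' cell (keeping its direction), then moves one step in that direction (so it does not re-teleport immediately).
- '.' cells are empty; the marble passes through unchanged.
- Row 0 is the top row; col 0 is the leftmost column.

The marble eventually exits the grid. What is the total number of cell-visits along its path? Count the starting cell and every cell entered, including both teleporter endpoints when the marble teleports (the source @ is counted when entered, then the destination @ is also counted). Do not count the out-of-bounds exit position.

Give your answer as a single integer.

Step 1: enter (3,0), '.' pass, move right to (3,1)
Step 2: enter (3,1), '.' pass, move right to (3,2)
Step 3: enter (3,2), '.' pass, move right to (3,3)
Step 4: enter (3,3), '.' pass, move right to (3,4)
Step 5: enter (3,4), '.' pass, move right to (3,5)
Step 6: enter (3,5), '.' pass, move right to (3,6)
Step 7: enter (3,6), '.' pass, move right to (3,7)
Step 8: enter (3,7), '.' pass, move right to (3,8)
Step 9: at (3,8) — EXIT via right edge, pos 3
Path length (cell visits): 8

Answer: 8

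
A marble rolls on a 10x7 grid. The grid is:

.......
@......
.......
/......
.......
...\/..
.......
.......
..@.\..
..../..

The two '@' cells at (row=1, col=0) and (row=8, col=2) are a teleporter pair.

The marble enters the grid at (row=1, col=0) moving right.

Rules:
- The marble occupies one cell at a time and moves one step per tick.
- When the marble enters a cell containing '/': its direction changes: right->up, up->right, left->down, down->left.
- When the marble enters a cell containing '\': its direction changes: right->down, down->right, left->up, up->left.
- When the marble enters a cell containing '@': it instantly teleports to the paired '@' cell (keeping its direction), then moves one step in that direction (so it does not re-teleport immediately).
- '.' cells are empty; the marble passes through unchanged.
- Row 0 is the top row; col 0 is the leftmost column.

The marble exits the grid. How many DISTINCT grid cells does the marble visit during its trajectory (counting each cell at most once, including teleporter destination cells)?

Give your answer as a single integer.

Answer: 9

Derivation:
Step 1: enter (1,0), '@' teleport (1,0)->(8,2), also enter (8,2), move right to (8,3)
Step 2: enter (8,3), '.' pass, move right to (8,4)
Step 3: enter (8,4), '\' deflects right->down, move down to (9,4)
Step 4: enter (9,4), '/' deflects down->left, move left to (9,3)
Step 5: enter (9,3), '.' pass, move left to (9,2)
Step 6: enter (9,2), '.' pass, move left to (9,1)
Step 7: enter (9,1), '.' pass, move left to (9,0)
Step 8: enter (9,0), '.' pass, move left to (9,-1)
Step 9: at (9,-1) — EXIT via left edge, pos 9
Distinct cells visited: 9 (path length 9)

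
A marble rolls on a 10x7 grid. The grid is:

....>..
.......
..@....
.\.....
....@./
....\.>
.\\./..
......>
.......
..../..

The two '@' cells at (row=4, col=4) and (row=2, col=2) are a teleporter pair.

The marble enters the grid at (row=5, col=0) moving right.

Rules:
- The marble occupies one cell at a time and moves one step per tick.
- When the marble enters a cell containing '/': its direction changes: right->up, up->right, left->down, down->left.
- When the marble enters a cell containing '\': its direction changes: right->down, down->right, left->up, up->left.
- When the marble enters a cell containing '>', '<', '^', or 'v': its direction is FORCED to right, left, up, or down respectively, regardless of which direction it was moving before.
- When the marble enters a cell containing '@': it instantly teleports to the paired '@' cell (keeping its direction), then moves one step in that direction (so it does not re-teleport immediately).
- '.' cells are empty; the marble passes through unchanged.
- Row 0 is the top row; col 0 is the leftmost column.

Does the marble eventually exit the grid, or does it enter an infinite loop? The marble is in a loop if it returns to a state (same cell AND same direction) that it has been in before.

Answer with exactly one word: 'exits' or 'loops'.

Step 1: enter (5,0), '.' pass, move right to (5,1)
Step 2: enter (5,1), '.' pass, move right to (5,2)
Step 3: enter (5,2), '.' pass, move right to (5,3)
Step 4: enter (5,3), '.' pass, move right to (5,4)
Step 5: enter (5,4), '\' deflects right->down, move down to (6,4)
Step 6: enter (6,4), '/' deflects down->left, move left to (6,3)
Step 7: enter (6,3), '.' pass, move left to (6,2)
Step 8: enter (6,2), '\' deflects left->up, move up to (5,2)
Step 9: enter (5,2), '.' pass, move up to (4,2)
Step 10: enter (4,2), '.' pass, move up to (3,2)
Step 11: enter (3,2), '.' pass, move up to (2,2)
Step 12: enter (2,2), '@' teleport (2,2)->(4,4), also enter (4,4), move up to (3,4)
Step 13: enter (3,4), '.' pass, move up to (2,4)
Step 14: enter (2,4), '.' pass, move up to (1,4)
Step 15: enter (1,4), '.' pass, move up to (0,4)
Step 16: enter (0,4), '>' forces up->right, move right to (0,5)
Step 17: enter (0,5), '.' pass, move right to (0,6)
Step 18: enter (0,6), '.' pass, move right to (0,7)
Step 19: at (0,7) — EXIT via right edge, pos 0

Answer: exits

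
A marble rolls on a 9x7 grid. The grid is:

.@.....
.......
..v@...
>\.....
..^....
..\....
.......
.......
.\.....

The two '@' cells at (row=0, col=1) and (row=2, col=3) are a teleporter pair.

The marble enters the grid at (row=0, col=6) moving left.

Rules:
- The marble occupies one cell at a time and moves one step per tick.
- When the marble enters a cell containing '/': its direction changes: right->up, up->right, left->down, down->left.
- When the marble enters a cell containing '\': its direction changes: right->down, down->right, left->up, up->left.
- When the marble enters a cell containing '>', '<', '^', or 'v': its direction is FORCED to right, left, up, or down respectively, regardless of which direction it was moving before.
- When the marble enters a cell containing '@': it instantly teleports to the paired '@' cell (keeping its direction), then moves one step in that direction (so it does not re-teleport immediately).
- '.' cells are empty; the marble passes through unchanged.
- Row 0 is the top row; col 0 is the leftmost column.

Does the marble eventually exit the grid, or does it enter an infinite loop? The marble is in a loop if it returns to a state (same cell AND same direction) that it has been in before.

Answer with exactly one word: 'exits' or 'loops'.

Step 1: enter (0,6), '.' pass, move left to (0,5)
Step 2: enter (0,5), '.' pass, move left to (0,4)
Step 3: enter (0,4), '.' pass, move left to (0,3)
Step 4: enter (0,3), '.' pass, move left to (0,2)
Step 5: enter (0,2), '.' pass, move left to (0,1)
Step 6: enter (0,1), '@' teleport (0,1)->(2,3), also enter (2,3), move left to (2,2)
Step 7: enter (2,2), 'v' forces left->down, move down to (3,2)
Step 8: enter (3,2), '.' pass, move down to (4,2)
Step 9: enter (4,2), '^' forces down->up, move up to (3,2)
Step 10: enter (3,2), '.' pass, move up to (2,2)
Step 11: enter (2,2), 'v' forces up->down, move down to (3,2)
Step 12: at (3,2) dir=down — LOOP DETECTED (seen before)

Answer: loops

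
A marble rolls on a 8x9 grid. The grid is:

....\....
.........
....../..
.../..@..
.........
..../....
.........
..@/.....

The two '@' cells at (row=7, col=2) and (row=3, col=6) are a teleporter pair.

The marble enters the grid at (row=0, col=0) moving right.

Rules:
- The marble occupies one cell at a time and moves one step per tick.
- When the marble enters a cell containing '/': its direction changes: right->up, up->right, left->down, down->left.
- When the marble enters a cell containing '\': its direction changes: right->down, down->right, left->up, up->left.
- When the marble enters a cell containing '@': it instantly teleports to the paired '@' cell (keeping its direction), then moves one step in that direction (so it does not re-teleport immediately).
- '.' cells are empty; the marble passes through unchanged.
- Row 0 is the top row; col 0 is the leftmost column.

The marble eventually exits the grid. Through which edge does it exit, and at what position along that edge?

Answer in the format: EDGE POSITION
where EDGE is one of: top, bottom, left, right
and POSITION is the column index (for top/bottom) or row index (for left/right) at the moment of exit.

Answer: left 5

Derivation:
Step 1: enter (0,0), '.' pass, move right to (0,1)
Step 2: enter (0,1), '.' pass, move right to (0,2)
Step 3: enter (0,2), '.' pass, move right to (0,3)
Step 4: enter (0,3), '.' pass, move right to (0,4)
Step 5: enter (0,4), '\' deflects right->down, move down to (1,4)
Step 6: enter (1,4), '.' pass, move down to (2,4)
Step 7: enter (2,4), '.' pass, move down to (3,4)
Step 8: enter (3,4), '.' pass, move down to (4,4)
Step 9: enter (4,4), '.' pass, move down to (5,4)
Step 10: enter (5,4), '/' deflects down->left, move left to (5,3)
Step 11: enter (5,3), '.' pass, move left to (5,2)
Step 12: enter (5,2), '.' pass, move left to (5,1)
Step 13: enter (5,1), '.' pass, move left to (5,0)
Step 14: enter (5,0), '.' pass, move left to (5,-1)
Step 15: at (5,-1) — EXIT via left edge, pos 5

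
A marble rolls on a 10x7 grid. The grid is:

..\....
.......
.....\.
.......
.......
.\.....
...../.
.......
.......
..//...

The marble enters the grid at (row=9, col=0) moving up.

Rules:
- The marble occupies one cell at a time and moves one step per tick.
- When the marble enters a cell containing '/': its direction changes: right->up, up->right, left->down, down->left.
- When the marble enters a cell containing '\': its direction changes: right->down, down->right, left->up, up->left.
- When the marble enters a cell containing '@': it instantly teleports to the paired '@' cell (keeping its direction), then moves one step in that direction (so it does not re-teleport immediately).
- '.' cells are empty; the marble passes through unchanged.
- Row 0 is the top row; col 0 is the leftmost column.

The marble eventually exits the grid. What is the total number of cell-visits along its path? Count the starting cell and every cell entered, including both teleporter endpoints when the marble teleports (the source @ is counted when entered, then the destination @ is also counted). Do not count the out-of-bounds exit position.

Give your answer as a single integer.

Step 1: enter (9,0), '.' pass, move up to (8,0)
Step 2: enter (8,0), '.' pass, move up to (7,0)
Step 3: enter (7,0), '.' pass, move up to (6,0)
Step 4: enter (6,0), '.' pass, move up to (5,0)
Step 5: enter (5,0), '.' pass, move up to (4,0)
Step 6: enter (4,0), '.' pass, move up to (3,0)
Step 7: enter (3,0), '.' pass, move up to (2,0)
Step 8: enter (2,0), '.' pass, move up to (1,0)
Step 9: enter (1,0), '.' pass, move up to (0,0)
Step 10: enter (0,0), '.' pass, move up to (-1,0)
Step 11: at (-1,0) — EXIT via top edge, pos 0
Path length (cell visits): 10

Answer: 10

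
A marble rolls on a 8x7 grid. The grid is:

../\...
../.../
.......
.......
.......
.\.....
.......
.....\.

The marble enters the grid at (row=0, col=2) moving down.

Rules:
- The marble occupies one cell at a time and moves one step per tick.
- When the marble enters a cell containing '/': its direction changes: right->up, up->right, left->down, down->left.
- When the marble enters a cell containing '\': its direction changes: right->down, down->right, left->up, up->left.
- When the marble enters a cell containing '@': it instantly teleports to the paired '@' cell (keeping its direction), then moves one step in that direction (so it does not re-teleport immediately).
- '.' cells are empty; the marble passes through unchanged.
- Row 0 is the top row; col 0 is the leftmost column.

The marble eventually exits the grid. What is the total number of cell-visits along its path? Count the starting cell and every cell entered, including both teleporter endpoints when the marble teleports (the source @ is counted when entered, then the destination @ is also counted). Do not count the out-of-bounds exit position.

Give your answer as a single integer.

Step 1: enter (0,2), '/' deflects down->left, move left to (0,1)
Step 2: enter (0,1), '.' pass, move left to (0,0)
Step 3: enter (0,0), '.' pass, move left to (0,-1)
Step 4: at (0,-1) — EXIT via left edge, pos 0
Path length (cell visits): 3

Answer: 3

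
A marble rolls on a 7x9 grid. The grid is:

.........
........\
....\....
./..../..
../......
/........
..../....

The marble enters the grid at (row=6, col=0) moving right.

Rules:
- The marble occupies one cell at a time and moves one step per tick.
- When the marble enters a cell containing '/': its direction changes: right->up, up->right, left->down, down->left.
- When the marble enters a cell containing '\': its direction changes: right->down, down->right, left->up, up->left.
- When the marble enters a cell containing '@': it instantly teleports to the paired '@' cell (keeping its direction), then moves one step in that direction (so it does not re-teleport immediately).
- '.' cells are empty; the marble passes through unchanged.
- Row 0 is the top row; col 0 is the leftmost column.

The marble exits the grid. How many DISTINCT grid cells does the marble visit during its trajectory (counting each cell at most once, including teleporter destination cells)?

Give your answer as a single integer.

Answer: 13

Derivation:
Step 1: enter (6,0), '.' pass, move right to (6,1)
Step 2: enter (6,1), '.' pass, move right to (6,2)
Step 3: enter (6,2), '.' pass, move right to (6,3)
Step 4: enter (6,3), '.' pass, move right to (6,4)
Step 5: enter (6,4), '/' deflects right->up, move up to (5,4)
Step 6: enter (5,4), '.' pass, move up to (4,4)
Step 7: enter (4,4), '.' pass, move up to (3,4)
Step 8: enter (3,4), '.' pass, move up to (2,4)
Step 9: enter (2,4), '\' deflects up->left, move left to (2,3)
Step 10: enter (2,3), '.' pass, move left to (2,2)
Step 11: enter (2,2), '.' pass, move left to (2,1)
Step 12: enter (2,1), '.' pass, move left to (2,0)
Step 13: enter (2,0), '.' pass, move left to (2,-1)
Step 14: at (2,-1) — EXIT via left edge, pos 2
Distinct cells visited: 13 (path length 13)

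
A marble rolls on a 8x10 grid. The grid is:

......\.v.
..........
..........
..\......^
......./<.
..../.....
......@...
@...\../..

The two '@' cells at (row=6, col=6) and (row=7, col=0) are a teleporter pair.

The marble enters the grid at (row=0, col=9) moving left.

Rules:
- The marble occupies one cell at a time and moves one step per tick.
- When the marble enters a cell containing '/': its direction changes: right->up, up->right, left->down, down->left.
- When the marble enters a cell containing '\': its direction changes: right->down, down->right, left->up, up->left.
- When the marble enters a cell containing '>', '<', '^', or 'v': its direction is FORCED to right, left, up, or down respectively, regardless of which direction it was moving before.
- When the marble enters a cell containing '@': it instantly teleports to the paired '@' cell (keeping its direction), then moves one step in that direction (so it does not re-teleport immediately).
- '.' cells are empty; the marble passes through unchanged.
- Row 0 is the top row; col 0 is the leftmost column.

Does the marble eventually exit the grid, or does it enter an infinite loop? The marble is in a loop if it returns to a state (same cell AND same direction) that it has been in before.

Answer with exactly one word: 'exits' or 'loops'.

Answer: exits

Derivation:
Step 1: enter (0,9), '.' pass, move left to (0,8)
Step 2: enter (0,8), 'v' forces left->down, move down to (1,8)
Step 3: enter (1,8), '.' pass, move down to (2,8)
Step 4: enter (2,8), '.' pass, move down to (3,8)
Step 5: enter (3,8), '.' pass, move down to (4,8)
Step 6: enter (4,8), '<' forces down->left, move left to (4,7)
Step 7: enter (4,7), '/' deflects left->down, move down to (5,7)
Step 8: enter (5,7), '.' pass, move down to (6,7)
Step 9: enter (6,7), '.' pass, move down to (7,7)
Step 10: enter (7,7), '/' deflects down->left, move left to (7,6)
Step 11: enter (7,6), '.' pass, move left to (7,5)
Step 12: enter (7,5), '.' pass, move left to (7,4)
Step 13: enter (7,4), '\' deflects left->up, move up to (6,4)
Step 14: enter (6,4), '.' pass, move up to (5,4)
Step 15: enter (5,4), '/' deflects up->right, move right to (5,5)
Step 16: enter (5,5), '.' pass, move right to (5,6)
Step 17: enter (5,6), '.' pass, move right to (5,7)
Step 18: enter (5,7), '.' pass, move right to (5,8)
Step 19: enter (5,8), '.' pass, move right to (5,9)
Step 20: enter (5,9), '.' pass, move right to (5,10)
Step 21: at (5,10) — EXIT via right edge, pos 5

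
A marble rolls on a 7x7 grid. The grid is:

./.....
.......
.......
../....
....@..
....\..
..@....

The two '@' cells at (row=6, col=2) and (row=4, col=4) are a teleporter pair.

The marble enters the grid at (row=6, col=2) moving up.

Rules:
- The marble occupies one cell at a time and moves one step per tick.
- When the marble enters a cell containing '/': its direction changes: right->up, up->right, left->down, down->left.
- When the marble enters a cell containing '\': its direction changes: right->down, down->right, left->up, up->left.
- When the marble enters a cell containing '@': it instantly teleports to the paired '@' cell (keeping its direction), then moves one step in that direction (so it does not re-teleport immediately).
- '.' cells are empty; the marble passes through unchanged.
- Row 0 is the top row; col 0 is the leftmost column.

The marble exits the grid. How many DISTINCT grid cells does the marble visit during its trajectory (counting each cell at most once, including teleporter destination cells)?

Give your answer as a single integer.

Answer: 6

Derivation:
Step 1: enter (6,2), '@' teleport (6,2)->(4,4), also enter (4,4), move up to (3,4)
Step 2: enter (3,4), '.' pass, move up to (2,4)
Step 3: enter (2,4), '.' pass, move up to (1,4)
Step 4: enter (1,4), '.' pass, move up to (0,4)
Step 5: enter (0,4), '.' pass, move up to (-1,4)
Step 6: at (-1,4) — EXIT via top edge, pos 4
Distinct cells visited: 6 (path length 6)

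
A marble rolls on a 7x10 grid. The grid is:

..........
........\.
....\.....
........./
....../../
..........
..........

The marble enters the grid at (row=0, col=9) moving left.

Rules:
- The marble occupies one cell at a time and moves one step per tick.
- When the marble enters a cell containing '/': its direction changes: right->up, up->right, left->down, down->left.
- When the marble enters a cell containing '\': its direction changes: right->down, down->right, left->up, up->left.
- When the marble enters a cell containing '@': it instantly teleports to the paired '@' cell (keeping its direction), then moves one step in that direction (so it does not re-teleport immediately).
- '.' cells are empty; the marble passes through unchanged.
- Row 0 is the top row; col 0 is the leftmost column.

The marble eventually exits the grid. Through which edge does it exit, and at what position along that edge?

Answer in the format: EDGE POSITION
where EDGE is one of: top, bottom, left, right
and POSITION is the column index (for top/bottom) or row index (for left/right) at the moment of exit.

Answer: left 0

Derivation:
Step 1: enter (0,9), '.' pass, move left to (0,8)
Step 2: enter (0,8), '.' pass, move left to (0,7)
Step 3: enter (0,7), '.' pass, move left to (0,6)
Step 4: enter (0,6), '.' pass, move left to (0,5)
Step 5: enter (0,5), '.' pass, move left to (0,4)
Step 6: enter (0,4), '.' pass, move left to (0,3)
Step 7: enter (0,3), '.' pass, move left to (0,2)
Step 8: enter (0,2), '.' pass, move left to (0,1)
Step 9: enter (0,1), '.' pass, move left to (0,0)
Step 10: enter (0,0), '.' pass, move left to (0,-1)
Step 11: at (0,-1) — EXIT via left edge, pos 0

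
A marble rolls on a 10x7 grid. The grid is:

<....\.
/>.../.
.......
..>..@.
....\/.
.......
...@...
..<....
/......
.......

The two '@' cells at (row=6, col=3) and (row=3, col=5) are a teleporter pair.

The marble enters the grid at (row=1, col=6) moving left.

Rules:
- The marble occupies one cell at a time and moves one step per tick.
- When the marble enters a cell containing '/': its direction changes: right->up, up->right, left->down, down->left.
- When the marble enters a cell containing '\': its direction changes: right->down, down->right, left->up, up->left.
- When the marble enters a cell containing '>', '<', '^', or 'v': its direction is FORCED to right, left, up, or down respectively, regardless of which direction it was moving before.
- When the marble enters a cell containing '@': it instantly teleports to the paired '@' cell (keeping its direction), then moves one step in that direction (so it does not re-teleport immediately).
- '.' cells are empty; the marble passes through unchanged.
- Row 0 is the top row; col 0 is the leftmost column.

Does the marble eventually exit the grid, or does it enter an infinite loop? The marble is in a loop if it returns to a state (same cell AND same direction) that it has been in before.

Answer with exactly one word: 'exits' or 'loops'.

Step 1: enter (1,6), '.' pass, move left to (1,5)
Step 2: enter (1,5), '/' deflects left->down, move down to (2,5)
Step 3: enter (2,5), '.' pass, move down to (3,5)
Step 4: enter (3,5), '@' teleport (3,5)->(6,3), also enter (6,3), move down to (7,3)
Step 5: enter (7,3), '.' pass, move down to (8,3)
Step 6: enter (8,3), '.' pass, move down to (9,3)
Step 7: enter (9,3), '.' pass, move down to (10,3)
Step 8: at (10,3) — EXIT via bottom edge, pos 3

Answer: exits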